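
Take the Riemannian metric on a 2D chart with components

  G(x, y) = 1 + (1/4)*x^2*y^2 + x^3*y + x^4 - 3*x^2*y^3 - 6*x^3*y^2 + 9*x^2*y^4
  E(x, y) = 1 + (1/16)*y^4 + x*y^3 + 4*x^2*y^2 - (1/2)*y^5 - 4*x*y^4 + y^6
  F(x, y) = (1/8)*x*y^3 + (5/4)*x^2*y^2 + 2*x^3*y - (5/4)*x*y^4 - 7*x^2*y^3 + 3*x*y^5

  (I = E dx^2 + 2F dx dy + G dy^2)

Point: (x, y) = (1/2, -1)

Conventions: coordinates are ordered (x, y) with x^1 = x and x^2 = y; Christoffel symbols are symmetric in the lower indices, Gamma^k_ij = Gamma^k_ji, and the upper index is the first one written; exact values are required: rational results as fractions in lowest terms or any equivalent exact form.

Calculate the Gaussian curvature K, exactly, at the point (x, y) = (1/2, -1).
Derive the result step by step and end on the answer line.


E = 17/16, F = -3/8, G = 13/4, EG - F^2 = 53/16 at the point
E_x = -1, E_y = -5/4, F_x = 19/8, F_y = 73/16, G_x = 15/2, G_y = -39/4
E_yy = 63/4, F_xy = -13/8, G_xx = 13/2
Apply the Brioschi formula K = (det M1 - det M2)/(EG - F^2)^2 over the derivative matrices of E, F, G.
M1 = [[-E_yy/2 + F_xy - G_xx/2, E_x/2, F_x - E_y/2], [F_y - G_x/2, E, F], [G_y/2, F, G]] = [[-51/4, -1/2, 3], [13/16, 17/16, -3/8], [-39/8, -3/8, 13/4]]; det M1 = -1741/64
M2 = [[0, E_y/2, G_x/2], [E_y/2, E, F], [G_x/2, F, G]] = [[0, -5/8, 15/4], [-5/8, 17/16, -3/8], [15/4, -3/8, 13/4]]; det M2 = -925/64
det M1 - det M2 = -51/4; K = -51/4 / (53/16)^2 = -3264/2809

Answer: K = -3264/2809


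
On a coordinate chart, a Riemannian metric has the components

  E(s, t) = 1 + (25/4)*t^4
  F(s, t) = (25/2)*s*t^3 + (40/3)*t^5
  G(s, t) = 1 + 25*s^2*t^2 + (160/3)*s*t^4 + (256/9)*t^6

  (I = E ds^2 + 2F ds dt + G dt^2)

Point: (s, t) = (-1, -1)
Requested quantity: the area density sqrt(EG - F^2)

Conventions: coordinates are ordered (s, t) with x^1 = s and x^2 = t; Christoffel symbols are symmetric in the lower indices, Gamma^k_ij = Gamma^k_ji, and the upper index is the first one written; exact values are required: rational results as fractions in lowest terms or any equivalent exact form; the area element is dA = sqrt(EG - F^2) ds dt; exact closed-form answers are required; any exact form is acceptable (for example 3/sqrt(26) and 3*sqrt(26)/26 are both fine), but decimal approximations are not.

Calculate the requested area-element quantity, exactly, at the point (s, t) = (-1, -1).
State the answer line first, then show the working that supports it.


Answer: sqrt(EG - F^2) = sqrt(265)/6

E = 29/4, F = -5/6, G = 10/9; EG - F^2 = 265/36


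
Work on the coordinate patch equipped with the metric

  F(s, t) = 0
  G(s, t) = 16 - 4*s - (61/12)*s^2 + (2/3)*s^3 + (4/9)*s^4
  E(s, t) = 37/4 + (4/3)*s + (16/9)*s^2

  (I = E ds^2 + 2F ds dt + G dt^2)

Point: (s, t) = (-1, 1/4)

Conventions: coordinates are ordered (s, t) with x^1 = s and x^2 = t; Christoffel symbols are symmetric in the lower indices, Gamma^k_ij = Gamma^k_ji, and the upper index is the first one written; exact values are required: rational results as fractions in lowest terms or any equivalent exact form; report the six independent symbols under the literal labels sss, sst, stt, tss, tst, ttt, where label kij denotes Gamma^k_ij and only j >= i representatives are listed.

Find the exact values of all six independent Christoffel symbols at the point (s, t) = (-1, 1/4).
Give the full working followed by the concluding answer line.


E = 349/36, F = 0, G = 529/36 at the point
E_s = -20/9, E_t = 0, F_s = 0, F_t = 0, G_s = 115/18, G_t = 0
EG - F^2 = 184621/1296;  g^inv = (1296/184621) * [[529/36, 0], [0, 349/36]]
first-kind symbols [ij,l] = (1/2)(d_i g_jl + d_j g_il - d_l g_ij): [ss,s] = E_s/2 = -10/9, [ss,t] = F_s - E_t/2 = 0, [st,s] = E_t/2 = 0, [st,t] = G_s/2 = 115/36, [tt,s] = F_t - G_s/2 = -115/36, [tt,t] = G_t/2 = 0
Gamma^s_ij = (G*[ij,s] - F*[ij,t])/(EG - F^2), Gamma^t_ij = (E*[ij,t] - F*[ij,s])/(EG - F^2)

Answer: Gamma_sss = -40/349, Gamma_sst = 0, Gamma_stt = -115/349, Gamma_tss = 0, Gamma_tst = 5/23, Gamma_ttt = 0


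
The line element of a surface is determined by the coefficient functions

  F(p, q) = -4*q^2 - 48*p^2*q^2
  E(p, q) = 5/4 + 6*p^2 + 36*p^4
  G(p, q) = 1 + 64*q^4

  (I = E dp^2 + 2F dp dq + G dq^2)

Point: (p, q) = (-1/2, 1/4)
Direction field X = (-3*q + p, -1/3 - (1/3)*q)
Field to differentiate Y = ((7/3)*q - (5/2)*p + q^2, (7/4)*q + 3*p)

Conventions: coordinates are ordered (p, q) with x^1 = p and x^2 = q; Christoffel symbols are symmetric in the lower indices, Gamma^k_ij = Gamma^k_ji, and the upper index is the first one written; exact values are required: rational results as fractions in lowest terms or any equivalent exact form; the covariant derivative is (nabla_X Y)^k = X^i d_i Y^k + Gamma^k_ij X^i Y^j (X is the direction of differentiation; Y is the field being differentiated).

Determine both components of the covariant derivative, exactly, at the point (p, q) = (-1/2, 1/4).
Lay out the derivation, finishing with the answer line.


E = 5, F = -1, G = 5/4 at the point
E_p = -24, E_q = 0, F_p = 3, F_q = -8, G_p = 0, G_q = 4
EG - F^2 = 21/4;  g^inv = (4/21) * [[5/4, 1], [1, 5]]
first-kind symbols [ij,l] = (1/2)(d_i g_jl + d_j g_il - d_l g_ij): [pp,p] = E_p/2 = -12, [pp,q] = F_p - E_q/2 = 3, [pq,p] = E_q/2 = 0, [pq,q] = G_p/2 = 0, [qq,p] = F_q - G_p/2 = -8, [qq,q] = G_q/2 = 2
Gamma^p_ij = (G*[ij,p] - F*[ij,q])/(EG - F^2), Gamma^q_ij = (E*[ij,q] - F*[ij,p])/(EG - F^2)
Gamma_ppp = -16/7, Gamma_ppq = 0, Gamma_pqq = -32/21, Gamma_qpp = 4/7, Gamma_qpq = 0, Gamma_qqq = 8/21
X = (-5/4, -5/12), Y = (91/48, -17/16) at the point

Answer: (nabla_X Y)^p = 1685/252, (nabla_X Y)^q = -2855/504


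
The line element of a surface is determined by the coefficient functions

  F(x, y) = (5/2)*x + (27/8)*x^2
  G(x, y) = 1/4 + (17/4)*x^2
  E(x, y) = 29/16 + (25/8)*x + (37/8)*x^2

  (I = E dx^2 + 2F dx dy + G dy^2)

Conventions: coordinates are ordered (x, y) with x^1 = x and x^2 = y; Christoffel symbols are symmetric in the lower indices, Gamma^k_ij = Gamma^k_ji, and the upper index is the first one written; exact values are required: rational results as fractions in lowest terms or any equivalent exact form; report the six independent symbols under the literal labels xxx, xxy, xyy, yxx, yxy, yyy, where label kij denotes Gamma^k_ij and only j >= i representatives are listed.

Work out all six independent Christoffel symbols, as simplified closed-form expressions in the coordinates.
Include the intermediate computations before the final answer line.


E = 29/16 + (25/8)*x + (37/8)*x^2; F = (5/2)*x + (27/8)*x^2; G = 1/4 + (17/4)*x^2
Gamma^k_ij = (1/2) g^{kl} (d_i g_jl + d_j g_il - d_l g_ij), with g^inv = (1/(EG-F^2)) [[G, -F], [-F, E]]
first partials: E_x = 25/8 + (37/4)*x, E_y = 0, F_x = 5/2 + (27/4)*x, F_y = 0, G_x = (17/2)*x, G_y = 0
D = EG - F^2 = 29/64 + (25/32)*x + (167/64)*x^2 - (115/32)*x^3 + (529/64)*x^4
expanded: Gamma^x_xx = (G E_x - 2F F_x + F E_y)/(2D), Gamma^x_xy = (G E_y - F G_x)/(2D), Gamma^x_yy = (2G F_y - G G_x - F G_y)/(2D), Gamma^y_xx = (2E F_x - E E_y - F E_x)/(2D), Gamma^y_xy = (E G_x - F E_y)/(2D), Gamma^y_yy = (E G_y - 2F F_y + F G_x)/(2D); substitute and cancel common factors

Answer: Gamma_xxx = (-200*x^3 - 1195*x^2 - 326*x + 25)/(529*x^4 - 230*x^3 + 167*x^2 + 50*x + 29), Gamma_xxy = (-918*x^3 - 680*x^2)/(529*x^4 - 230*x^3 + 167*x^2 + 50*x + 29), Gamma_xyy = (-1156*x^3 - 68*x)/(529*x^4 - 230*x^3 + 167*x^2 + 50*x + 29), Gamma_yxx = (1998*x^3 + 2025*x^2 + 2066*x + 580)/(1058*x^4 - 460*x^3 + 334*x^2 + 100*x + 58), Gamma_yxy = (1258*x^3 + 850*x^2 + 493*x)/(529*x^4 - 230*x^3 + 167*x^2 + 50*x + 29), Gamma_yyy = (918*x^3 + 680*x^2)/(529*x^4 - 230*x^3 + 167*x^2 + 50*x + 29)


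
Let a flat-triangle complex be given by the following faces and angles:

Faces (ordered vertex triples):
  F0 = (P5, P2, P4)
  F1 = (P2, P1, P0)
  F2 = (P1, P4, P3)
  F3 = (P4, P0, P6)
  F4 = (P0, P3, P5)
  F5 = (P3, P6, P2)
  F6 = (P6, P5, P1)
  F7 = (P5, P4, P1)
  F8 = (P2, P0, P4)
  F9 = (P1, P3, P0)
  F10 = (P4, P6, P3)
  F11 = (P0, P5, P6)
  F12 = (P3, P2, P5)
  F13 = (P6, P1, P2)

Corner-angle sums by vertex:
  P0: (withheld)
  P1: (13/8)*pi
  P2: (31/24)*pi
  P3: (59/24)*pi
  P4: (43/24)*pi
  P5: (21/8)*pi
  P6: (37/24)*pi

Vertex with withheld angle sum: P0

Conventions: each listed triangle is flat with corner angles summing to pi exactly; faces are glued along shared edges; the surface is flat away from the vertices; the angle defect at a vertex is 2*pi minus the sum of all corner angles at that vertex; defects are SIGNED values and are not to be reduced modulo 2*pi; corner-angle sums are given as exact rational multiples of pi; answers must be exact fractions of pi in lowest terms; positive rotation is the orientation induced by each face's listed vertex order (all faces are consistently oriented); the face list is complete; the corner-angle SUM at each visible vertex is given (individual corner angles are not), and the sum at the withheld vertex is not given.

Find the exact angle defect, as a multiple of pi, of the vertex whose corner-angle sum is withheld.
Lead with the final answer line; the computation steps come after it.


Answer: defect(P0) = (-2/3)*pi

V = 7, E = 21, F = 14; chi = V - E + F = 0
Gauss-Bonnet: total defect = 2*pi*chi = 0; visible defects sum to (2/3)*pi


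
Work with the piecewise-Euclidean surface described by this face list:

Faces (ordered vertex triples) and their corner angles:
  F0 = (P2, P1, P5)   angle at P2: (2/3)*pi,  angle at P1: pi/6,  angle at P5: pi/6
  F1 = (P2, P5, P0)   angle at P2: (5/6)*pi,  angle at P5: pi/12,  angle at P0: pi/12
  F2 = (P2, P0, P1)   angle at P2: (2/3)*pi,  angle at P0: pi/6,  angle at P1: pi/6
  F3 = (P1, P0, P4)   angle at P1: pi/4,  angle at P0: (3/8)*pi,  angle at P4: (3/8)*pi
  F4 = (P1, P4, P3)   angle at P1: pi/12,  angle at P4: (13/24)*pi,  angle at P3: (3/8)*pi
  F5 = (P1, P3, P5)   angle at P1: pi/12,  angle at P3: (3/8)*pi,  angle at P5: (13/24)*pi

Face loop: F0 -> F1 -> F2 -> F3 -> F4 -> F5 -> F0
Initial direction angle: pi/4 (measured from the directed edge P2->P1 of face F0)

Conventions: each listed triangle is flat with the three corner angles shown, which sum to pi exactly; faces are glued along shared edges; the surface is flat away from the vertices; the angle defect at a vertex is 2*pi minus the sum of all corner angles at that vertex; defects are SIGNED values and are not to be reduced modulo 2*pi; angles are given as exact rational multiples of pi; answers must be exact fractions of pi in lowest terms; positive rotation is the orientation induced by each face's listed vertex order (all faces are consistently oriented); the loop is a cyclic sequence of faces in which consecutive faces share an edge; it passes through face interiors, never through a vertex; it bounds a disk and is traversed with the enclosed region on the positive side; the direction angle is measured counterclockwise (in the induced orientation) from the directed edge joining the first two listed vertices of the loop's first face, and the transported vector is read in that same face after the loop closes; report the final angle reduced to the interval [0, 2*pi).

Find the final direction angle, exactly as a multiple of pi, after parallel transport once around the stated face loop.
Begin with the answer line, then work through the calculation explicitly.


Answer: final direction angle = (4/3)*pi

enclosed vertex P1: corner angles sum to (3/4)*pi, defect = 2*pi - (3/4)*pi = (5/4)*pi
enclosed vertex P2: corner angles sum to (13/6)*pi, defect = 2*pi - (13/6)*pi = -pi/6
by Gauss-Bonnet the loop rotates the vector by the enclosed defect sum (positive orientation, mod 2*pi)
final angle = pi/4 + (13/12)*pi = (4/3)*pi (mod 2*pi)


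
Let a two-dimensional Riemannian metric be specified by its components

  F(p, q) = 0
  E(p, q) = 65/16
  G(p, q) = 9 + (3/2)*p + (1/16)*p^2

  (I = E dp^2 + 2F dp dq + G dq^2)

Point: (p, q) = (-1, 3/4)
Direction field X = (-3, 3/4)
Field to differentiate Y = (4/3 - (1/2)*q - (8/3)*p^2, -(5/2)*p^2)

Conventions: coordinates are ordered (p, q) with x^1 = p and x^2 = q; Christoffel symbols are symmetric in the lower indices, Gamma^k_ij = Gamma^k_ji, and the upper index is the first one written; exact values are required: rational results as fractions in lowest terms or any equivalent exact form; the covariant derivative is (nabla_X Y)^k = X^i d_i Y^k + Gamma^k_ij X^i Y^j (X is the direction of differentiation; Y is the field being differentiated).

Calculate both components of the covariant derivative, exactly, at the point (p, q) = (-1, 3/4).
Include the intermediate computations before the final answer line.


E = 65/16, F = 0, G = 121/16 at the point
E_p = 0, E_q = 0, F_p = 0, F_q = 0, G_p = 11/8, G_q = 0
EG - F^2 = 7865/256;  g^inv = (256/7865) * [[121/16, 0], [0, 65/16]]
first-kind symbols [ij,l] = (1/2)(d_i g_jl + d_j g_il - d_l g_ij): [pp,p] = E_p/2 = 0, [pp,q] = F_p - E_q/2 = 0, [pq,p] = E_q/2 = 0, [pq,q] = G_p/2 = 11/16, [qq,p] = F_q - G_p/2 = -11/16, [qq,q] = G_q/2 = 0
Gamma^p_ij = (G*[ij,p] - F*[ij,q])/(EG - F^2), Gamma^q_ij = (E*[ij,q] - F*[ij,p])/(EG - F^2)
Gamma_ppp = 0, Gamma_ppq = 0, Gamma_pqq = -11/65, Gamma_qpp = 0, Gamma_qpq = 1/11, Gamma_qqq = 0
X = (-3, 3/4), Y = (-41/24, -5/2) at the point

Answer: (nabla_X Y)^p = -835/52, (nabla_X Y)^q = -5081/352


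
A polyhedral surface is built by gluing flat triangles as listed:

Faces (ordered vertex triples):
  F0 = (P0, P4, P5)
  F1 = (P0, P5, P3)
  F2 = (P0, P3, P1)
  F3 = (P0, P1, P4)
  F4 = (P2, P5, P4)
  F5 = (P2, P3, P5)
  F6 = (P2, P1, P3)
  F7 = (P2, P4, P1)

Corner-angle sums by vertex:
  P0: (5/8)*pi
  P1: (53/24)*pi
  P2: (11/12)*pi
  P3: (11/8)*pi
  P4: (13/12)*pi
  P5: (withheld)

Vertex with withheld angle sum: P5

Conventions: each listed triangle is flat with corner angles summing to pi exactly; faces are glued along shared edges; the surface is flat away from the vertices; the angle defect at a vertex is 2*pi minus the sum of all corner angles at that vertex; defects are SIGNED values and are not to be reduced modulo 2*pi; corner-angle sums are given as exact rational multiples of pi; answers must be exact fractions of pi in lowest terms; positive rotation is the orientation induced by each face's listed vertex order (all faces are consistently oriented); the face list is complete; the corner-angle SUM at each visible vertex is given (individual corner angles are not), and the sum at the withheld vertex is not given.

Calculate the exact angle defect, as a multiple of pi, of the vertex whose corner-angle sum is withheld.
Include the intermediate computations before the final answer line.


V = 6, E = 12, F = 8; chi = V - E + F = 2
Gauss-Bonnet: total defect = 2*pi*chi = 4*pi; visible defects sum to (91/24)*pi

Answer: defect(P5) = (5/24)*pi


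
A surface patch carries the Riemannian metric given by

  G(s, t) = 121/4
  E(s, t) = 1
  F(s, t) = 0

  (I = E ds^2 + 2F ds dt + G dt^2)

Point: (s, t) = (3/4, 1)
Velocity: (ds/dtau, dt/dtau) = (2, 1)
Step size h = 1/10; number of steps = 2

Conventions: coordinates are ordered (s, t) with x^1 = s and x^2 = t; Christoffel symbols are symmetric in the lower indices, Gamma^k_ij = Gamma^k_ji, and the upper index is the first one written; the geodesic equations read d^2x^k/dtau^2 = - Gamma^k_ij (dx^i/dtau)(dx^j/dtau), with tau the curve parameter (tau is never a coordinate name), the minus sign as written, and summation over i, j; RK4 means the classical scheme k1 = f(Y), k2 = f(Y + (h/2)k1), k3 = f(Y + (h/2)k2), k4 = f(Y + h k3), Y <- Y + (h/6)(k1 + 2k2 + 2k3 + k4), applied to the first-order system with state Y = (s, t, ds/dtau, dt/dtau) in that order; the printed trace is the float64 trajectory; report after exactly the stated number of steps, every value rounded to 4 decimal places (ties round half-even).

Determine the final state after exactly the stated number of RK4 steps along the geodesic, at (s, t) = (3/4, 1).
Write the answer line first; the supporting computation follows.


Answer: s = 1.1500, t = 1.2000, ds/dtau = 2.0000, dt/dtau = 1.0000

f(Y) = (ds/dtau, dt/dtau, -Gamma^s_ij Y'^i Y'^j, -Gamma^t_ij Y'^i Y'^j) with the Gammas evaluated at the stage position; h = 0.100000; intermediate values shown to 6 dp
step 0: s = 0.7500, t = 1.0000, ds/dtau = 2.0000, dt/dtau = 1.0000
step 1:
  k1: at (s, t) = (0.750000, 1.000000), (ds/dtau, dt/dtau) = (2.000000, 1.000000); Gamma_sss = 0.000000, Gamma_sst = 0.000000, Gamma_stt = 0.000000, Gamma_tss = 0.000000, Gamma_tst = 0.000000, Gamma_ttt = 0.000000; k1 = (2.000000, 1.000000, 0.000000, 0.000000)
  k2: at (s, t) = (0.850000, 1.050000), (ds/dtau, dt/dtau) = (2.000000, 1.000000); Gamma_sss = 0.000000, Gamma_sst = 0.000000, Gamma_stt = 0.000000, Gamma_tss = 0.000000, Gamma_tst = 0.000000, Gamma_ttt = 0.000000; k2 = (2.000000, 1.000000, 0.000000, 0.000000)
  k3: at (s, t) = (0.850000, 1.050000), (ds/dtau, dt/dtau) = (2.000000, 1.000000); Gamma_sss = 0.000000, Gamma_sst = 0.000000, Gamma_stt = 0.000000, Gamma_tss = 0.000000, Gamma_tst = 0.000000, Gamma_ttt = 0.000000; k3 = (2.000000, 1.000000, 0.000000, 0.000000)
  k4: at (s, t) = (0.950000, 1.100000), (ds/dtau, dt/dtau) = (2.000000, 1.000000); Gamma_sss = 0.000000, Gamma_sst = 0.000000, Gamma_stt = 0.000000, Gamma_tss = 0.000000, Gamma_tst = 0.000000, Gamma_ttt = 0.000000; k4 = (2.000000, 1.000000, 0.000000, 0.000000)
  Y <- Y + (h/6)(k1 + 2k2 + 2k3 + k4): s = 0.9500, t = 1.1000, ds/dtau = 2.0000, dt/dtau = 1.0000
step 2:
  k1: at (s, t) = (0.950000, 1.100000), (ds/dtau, dt/dtau) = (2.000000, 1.000000); Gamma_sss = 0.000000, Gamma_sst = 0.000000, Gamma_stt = 0.000000, Gamma_tss = 0.000000, Gamma_tst = 0.000000, Gamma_ttt = 0.000000; k1 = (2.000000, 1.000000, 0.000000, 0.000000)
  k2: at (s, t) = (1.050000, 1.150000), (ds/dtau, dt/dtau) = (2.000000, 1.000000); Gamma_sss = 0.000000, Gamma_sst = 0.000000, Gamma_stt = 0.000000, Gamma_tss = 0.000000, Gamma_tst = 0.000000, Gamma_ttt = 0.000000; k2 = (2.000000, 1.000000, 0.000000, 0.000000)
  k3: at (s, t) = (1.050000, 1.150000), (ds/dtau, dt/dtau) = (2.000000, 1.000000); Gamma_sss = 0.000000, Gamma_sst = 0.000000, Gamma_stt = 0.000000, Gamma_tss = 0.000000, Gamma_tst = 0.000000, Gamma_ttt = 0.000000; k3 = (2.000000, 1.000000, 0.000000, 0.000000)
  k4: at (s, t) = (1.150000, 1.200000), (ds/dtau, dt/dtau) = (2.000000, 1.000000); Gamma_sss = 0.000000, Gamma_sst = 0.000000, Gamma_stt = 0.000000, Gamma_tss = 0.000000, Gamma_tst = 0.000000, Gamma_ttt = 0.000000; k4 = (2.000000, 1.000000, 0.000000, 0.000000)
  Y <- Y + (h/6)(k1 + 2k2 + 2k3 + k4): s = 1.1500, t = 1.2000, ds/dtau = 2.0000, dt/dtau = 1.0000


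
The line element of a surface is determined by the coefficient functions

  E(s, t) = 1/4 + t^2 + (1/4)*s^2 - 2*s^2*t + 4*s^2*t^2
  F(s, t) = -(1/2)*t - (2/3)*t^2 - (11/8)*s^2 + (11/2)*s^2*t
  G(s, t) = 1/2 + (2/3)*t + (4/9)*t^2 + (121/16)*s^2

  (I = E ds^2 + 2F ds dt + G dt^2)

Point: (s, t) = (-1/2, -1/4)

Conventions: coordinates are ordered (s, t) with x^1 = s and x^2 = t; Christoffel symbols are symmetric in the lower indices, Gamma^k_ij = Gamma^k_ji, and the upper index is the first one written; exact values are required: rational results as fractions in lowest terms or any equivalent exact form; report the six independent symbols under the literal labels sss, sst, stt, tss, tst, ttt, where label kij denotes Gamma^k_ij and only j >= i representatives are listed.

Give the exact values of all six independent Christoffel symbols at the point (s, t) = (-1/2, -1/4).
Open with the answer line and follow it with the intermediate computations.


Answer: Gamma_sss = 9112/8309, Gamma_sst = -36618/8309, Gamma_stt = 628687/49854, Gamma_tss = 15360/8309, Gamma_tst = -23778/8309, Gamma_ttt = 28934/8309

E = 9/16, F = -29/48, G = 1297/576 at the point
E_s = -1, E_t = -3/2, F_s = 11/4, F_t = 29/24, G_s = -121/16, G_t = 4/9
EG - F^2 = 8309/9216;  g^inv = (9216/8309) * [[1297/576, 29/48], [29/48, 9/16]]
first-kind symbols [ij,l] = (1/2)(d_i g_jl + d_j g_il - d_l g_ij): [ss,s] = E_s/2 = -1/2, [ss,t] = F_s - E_t/2 = 7/2, [st,s] = E_t/2 = -3/4, [st,t] = G_s/2 = -121/32, [tt,s] = F_t - G_s/2 = 479/96, [tt,t] = G_t/2 = 2/9
Gamma^s_ij = (G*[ij,s] - F*[ij,t])/(EG - F^2), Gamma^t_ij = (E*[ij,t] - F*[ij,s])/(EG - F^2)


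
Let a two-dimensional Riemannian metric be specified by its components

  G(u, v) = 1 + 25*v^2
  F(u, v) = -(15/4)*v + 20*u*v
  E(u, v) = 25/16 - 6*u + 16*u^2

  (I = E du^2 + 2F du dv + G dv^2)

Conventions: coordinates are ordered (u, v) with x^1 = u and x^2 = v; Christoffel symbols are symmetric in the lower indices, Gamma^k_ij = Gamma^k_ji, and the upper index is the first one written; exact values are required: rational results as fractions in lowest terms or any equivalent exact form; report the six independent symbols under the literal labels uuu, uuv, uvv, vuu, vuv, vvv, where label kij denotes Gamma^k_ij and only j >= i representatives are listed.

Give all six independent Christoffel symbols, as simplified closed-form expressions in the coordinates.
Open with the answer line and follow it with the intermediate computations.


Answer: Gamma_uuu = (256*u - 48)/(256*u^2 - 96*u + 400*v^2 + 25), Gamma_uuv = 0, Gamma_uvv = (320*u - 60)/(256*u^2 - 96*u + 400*v^2 + 25), Gamma_vuu = 320*v/(256*u^2 - 96*u + 400*v^2 + 25), Gamma_vuv = 0, Gamma_vvv = 400*v/(256*u^2 - 96*u + 400*v^2 + 25)

E = 25/16 - 6*u + 16*u^2; F = -(15/4)*v + 20*u*v; G = 1 + 25*v^2
Gamma^k_ij = (1/2) g^{kl} (d_i g_jl + d_j g_il - d_l g_ij), with g^inv = (1/(EG-F^2)) [[G, -F], [-F, E]]
first partials: E_u = -6 + 32*u, E_v = 0, F_u = 20*v, F_v = -15/4 + 20*u, G_u = 0, G_v = 50*v
D = EG - F^2 = 25/16 - 6*u + 25*v^2 + 16*u^2
expanded: Gamma^u_uu = (G E_u - 2F F_u + F E_v)/(2D), Gamma^u_uv = (G E_v - F G_u)/(2D), Gamma^u_vv = (2G F_v - G G_u - F G_v)/(2D), Gamma^v_uu = (2E F_u - E E_v - F E_u)/(2D), Gamma^v_uv = (E G_u - F E_v)/(2D), Gamma^v_vv = (E G_v - 2F F_v + F G_u)/(2D); substitute and cancel common factors


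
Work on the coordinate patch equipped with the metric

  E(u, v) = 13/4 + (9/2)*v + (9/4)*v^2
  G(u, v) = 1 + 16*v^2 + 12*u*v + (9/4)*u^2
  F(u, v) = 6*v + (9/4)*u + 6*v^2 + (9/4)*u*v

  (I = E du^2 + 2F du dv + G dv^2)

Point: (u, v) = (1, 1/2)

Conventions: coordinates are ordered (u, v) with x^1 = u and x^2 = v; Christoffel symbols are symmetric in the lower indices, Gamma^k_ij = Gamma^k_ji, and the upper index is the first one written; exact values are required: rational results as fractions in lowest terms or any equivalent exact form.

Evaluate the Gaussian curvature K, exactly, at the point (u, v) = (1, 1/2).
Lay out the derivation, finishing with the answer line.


E = 97/16, F = 63/8, G = 53/4, EG - F^2 = 293/16 at the point
E_u = 0, E_v = 27/4, F_u = 27/8, F_v = 57/4, G_u = 21/2, G_v = 28
E_vv = 9/2, F_uv = 9/4, G_uu = 9/2
Apply the Brioschi formula K = (det M1 - det M2)/(EG - F^2)^2 over the derivative matrices of E, F, G.
M1 = [[-E_vv/2 + F_uv - G_uu/2, E_u/2, F_u - E_v/2], [F_v - G_u/2, E, F], [G_v/2, F, G]] = [[-9/4, 0, 0], [9, 97/16, 63/8], [14, 63/8, 53/4]]; det M1 = -2637/64
M2 = [[0, E_v/2, G_u/2], [E_v/2, E, F], [G_u/2, F, G]] = [[0, 27/8, 21/4], [27/8, 97/16, 63/8], [21/4, 63/8, 53/4]]; det M2 = -2493/64
det M1 - det M2 = -9/4; K = -9/4 / (293/16)^2 = -576/85849

Answer: K = -576/85849


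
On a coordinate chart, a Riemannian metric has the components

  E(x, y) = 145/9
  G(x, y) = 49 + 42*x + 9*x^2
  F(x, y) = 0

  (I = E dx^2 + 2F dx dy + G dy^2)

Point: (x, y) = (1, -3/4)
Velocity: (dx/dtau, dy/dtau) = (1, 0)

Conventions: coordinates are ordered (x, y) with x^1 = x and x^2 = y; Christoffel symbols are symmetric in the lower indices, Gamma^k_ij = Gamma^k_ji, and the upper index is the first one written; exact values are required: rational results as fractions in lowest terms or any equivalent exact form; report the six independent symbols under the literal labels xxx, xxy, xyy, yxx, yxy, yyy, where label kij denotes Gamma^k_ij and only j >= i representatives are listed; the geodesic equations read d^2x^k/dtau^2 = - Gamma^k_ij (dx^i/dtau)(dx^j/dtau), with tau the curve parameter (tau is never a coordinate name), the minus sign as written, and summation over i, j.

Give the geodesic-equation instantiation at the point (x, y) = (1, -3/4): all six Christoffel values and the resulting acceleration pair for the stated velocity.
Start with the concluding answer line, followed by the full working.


Answer: Gamma_xxx = 0, Gamma_xxy = 0, Gamma_xyy = -54/29, Gamma_yxx = 0, Gamma_yxy = 3/10, Gamma_yyy = 0; accelerations (d^2x/dtau^2, d^2y/dtau^2) = (0, 0)

E = 145/9, F = 0, G = 100 at the point
E_x = 0, E_y = 0, F_x = 0, F_y = 0, G_x = 60, G_y = 0
EG - F^2 = 14500/9;  g^inv = (9/14500) * [[100, 0], [0, 145/9]]
first-kind symbols [ij,l] = (1/2)(d_i g_jl + d_j g_il - d_l g_ij): [xx,x] = E_x/2 = 0, [xx,y] = F_x - E_y/2 = 0, [xy,x] = E_y/2 = 0, [xy,y] = G_x/2 = 30, [yy,x] = F_y - G_x/2 = -30, [yy,y] = G_y/2 = 0
Gamma^x_ij = (G*[ij,x] - F*[ij,y])/(EG - F^2), Gamma^y_ij = (E*[ij,y] - F*[ij,x])/(EG - F^2)
Gamma_xxx = 0, Gamma_xxy = 0, Gamma_xyy = -54/29, Gamma_yxx = 0, Gamma_yxy = 3/10, Gamma_yyy = 0
d^2x/dtau^2 = -(Gamma_xxx*(1)^2 + 2*Gamma_xxy*(1)*(0) + Gamma_xyy*(0)^2) = 0
d^2y/dtau^2 = -(Gamma_yxx*(1)^2 + 2*Gamma_yxy*(1)*(0) + Gamma_yyy*(0)^2) = 0


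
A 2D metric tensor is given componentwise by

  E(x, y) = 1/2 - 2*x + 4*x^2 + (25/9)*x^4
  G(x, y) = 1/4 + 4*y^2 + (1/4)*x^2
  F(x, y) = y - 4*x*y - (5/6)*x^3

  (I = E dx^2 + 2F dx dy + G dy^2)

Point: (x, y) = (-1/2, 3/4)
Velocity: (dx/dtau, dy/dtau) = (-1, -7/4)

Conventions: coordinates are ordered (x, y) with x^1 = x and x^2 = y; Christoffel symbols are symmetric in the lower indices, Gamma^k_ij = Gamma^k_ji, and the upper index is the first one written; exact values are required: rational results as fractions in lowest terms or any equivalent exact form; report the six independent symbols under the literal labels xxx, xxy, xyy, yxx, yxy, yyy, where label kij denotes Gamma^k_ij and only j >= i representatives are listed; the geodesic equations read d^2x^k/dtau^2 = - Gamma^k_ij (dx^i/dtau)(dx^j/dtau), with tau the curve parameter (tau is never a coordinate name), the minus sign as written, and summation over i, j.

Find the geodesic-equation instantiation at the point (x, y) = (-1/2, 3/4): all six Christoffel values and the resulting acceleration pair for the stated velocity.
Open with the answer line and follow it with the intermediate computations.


Answer: Gamma_xxx = -1075/1508, Gamma_xxy = 339/1508, Gamma_xyy = 1089/1508, Gamma_yxx = -3437/4524, Gamma_yxy = -385/1508, Gamma_yyy = 765/1508; accelerations (d^2x/dtau^2, d^2y/dtau^2) = (-55145/24128, 7217/72384)

E = 385/144, F = 113/48, G = 41/16 at the point
E_x = -133/18, E_y = 0, F_x = -29/8, F_y = 3, G_x = -1/4, G_y = 6
EG - F^2 = 377/288;  g^inv = (288/377) * [[41/16, -113/48], [-113/48, 385/144]]
first-kind symbols [ij,l] = (1/2)(d_i g_jl + d_j g_il - d_l g_ij): [xx,x] = E_x/2 = -133/36, [xx,y] = F_x - E_y/2 = -29/8, [xy,x] = E_y/2 = 0, [xy,y] = G_x/2 = -1/8, [yy,x] = F_y - G_x/2 = 25/8, [yy,y] = G_y/2 = 3
Gamma^x_ij = (G*[ij,x] - F*[ij,y])/(EG - F^2), Gamma^y_ij = (E*[ij,y] - F*[ij,x])/(EG - F^2)
Gamma_xxx = -1075/1508, Gamma_xxy = 339/1508, Gamma_xyy = 1089/1508, Gamma_yxx = -3437/4524, Gamma_yxy = -385/1508, Gamma_yyy = 765/1508
d^2x/dtau^2 = -(Gamma_xxx*(-1)^2 + 2*Gamma_xxy*(-1)*(-7/4) + Gamma_xyy*(-7/4)^2) = -55145/24128
d^2y/dtau^2 = -(Gamma_yxx*(-1)^2 + 2*Gamma_yxy*(-1)*(-7/4) + Gamma_yyy*(-7/4)^2) = 7217/72384


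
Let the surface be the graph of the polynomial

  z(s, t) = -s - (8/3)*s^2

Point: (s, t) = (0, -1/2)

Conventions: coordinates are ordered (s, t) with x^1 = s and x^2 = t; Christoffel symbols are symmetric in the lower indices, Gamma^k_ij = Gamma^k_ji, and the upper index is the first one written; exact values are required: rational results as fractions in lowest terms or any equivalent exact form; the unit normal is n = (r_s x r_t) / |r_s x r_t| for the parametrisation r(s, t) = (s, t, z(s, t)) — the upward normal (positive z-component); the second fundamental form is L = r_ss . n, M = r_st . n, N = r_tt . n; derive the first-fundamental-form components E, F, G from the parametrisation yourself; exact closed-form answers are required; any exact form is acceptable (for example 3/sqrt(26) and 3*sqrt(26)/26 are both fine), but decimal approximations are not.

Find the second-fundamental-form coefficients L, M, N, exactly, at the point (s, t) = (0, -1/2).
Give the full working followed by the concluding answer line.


z_s = -1, z_t = 0, z_ss = -16/3, z_st = 0, z_tt = 0
E = 2, F = 0, G = 1; answer radicand W^2 = 2
unnormalised second-form numerators: l = -16/3, m = 0, n = 0; L = l/sqrt(2), and similarly M = m/sqrt(W^2), N = n/sqrt(W^2)

Answer: L = -8*sqrt(2)/3, M = 0, N = 0


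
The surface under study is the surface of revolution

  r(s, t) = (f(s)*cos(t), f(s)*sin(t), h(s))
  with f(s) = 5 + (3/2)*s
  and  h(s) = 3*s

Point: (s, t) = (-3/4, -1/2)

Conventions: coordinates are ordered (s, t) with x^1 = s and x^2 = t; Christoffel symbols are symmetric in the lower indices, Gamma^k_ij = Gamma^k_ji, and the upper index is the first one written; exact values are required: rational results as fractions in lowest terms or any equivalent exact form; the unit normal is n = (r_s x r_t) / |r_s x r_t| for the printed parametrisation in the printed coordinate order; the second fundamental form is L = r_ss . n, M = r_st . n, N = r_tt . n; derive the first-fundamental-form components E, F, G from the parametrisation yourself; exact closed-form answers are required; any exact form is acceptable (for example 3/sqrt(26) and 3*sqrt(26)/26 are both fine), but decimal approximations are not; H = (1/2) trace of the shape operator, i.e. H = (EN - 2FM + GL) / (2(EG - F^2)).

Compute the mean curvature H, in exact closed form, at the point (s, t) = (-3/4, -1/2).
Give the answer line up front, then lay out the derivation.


Answer: H = 8*sqrt(5)/155

f = 31/8, f' = 3/2, f'' = 0, h' = 3, h'' = 0
E = 45/4, F = 0, G = 961/64; answer radicand W^2 = 45/4
unnormalised second-form numerators: l = 0, m = 0, n = 93/8; L = l/sqrt(45/4), and similarly M = m/sqrt(W^2), N = n/sqrt(W^2)
H = (E*n - 2*F*m + G*l) / (2*(EG - F^2)*sqrt(W^2)); E*n - 2*F*m + G*l = 4185/32, EG - F^2 = 43245/256, so H = (12/31)/sqrt(45/4)


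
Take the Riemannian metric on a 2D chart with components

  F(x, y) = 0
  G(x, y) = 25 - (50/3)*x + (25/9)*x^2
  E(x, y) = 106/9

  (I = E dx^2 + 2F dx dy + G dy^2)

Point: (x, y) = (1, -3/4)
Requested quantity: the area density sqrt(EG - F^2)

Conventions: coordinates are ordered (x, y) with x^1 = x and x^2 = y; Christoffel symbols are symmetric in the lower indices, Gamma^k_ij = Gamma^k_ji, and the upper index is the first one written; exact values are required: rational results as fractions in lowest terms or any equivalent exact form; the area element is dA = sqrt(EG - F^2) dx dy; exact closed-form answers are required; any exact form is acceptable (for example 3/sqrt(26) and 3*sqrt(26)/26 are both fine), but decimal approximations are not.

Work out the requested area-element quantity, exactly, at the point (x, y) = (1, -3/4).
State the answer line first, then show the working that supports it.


Answer: sqrt(EG - F^2) = 10*sqrt(106)/9

E = 106/9, F = 0, G = 100/9; EG - F^2 = 10600/81


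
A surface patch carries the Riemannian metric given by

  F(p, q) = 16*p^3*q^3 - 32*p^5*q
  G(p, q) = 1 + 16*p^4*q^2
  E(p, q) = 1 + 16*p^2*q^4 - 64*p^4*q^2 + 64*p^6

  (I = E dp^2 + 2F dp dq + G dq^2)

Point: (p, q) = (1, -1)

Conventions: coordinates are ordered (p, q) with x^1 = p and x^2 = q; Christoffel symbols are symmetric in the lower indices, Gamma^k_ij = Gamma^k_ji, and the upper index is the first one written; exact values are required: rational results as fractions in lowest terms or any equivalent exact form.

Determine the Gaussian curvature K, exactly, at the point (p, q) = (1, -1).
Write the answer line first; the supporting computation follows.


Answer: K = -16/121

E = 17, F = 16, G = 17, EG - F^2 = 33 at the point
E_p = 160, E_q = 64, F_p = 112, F_q = 16, G_p = 64, G_q = -32
E_qq = 64, F_pq = -16, G_pp = 192
Using the Brioschi determinant formula for K from the metric derivatives:
M1 = [[-E_qq/2 + F_pq - G_pp/2, E_p/2, F_p - E_q/2], [F_q - G_p/2, E, F], [G_q/2, F, G]] = [[-144, 80, 80], [-16, 17, 16], [-16, 16, 17]]; det M1 = -2192
M2 = [[0, E_q/2, G_p/2], [E_q/2, E, F], [G_p/2, F, G]] = [[0, 32, 32], [32, 17, 16], [32, 16, 17]]; det M2 = -2048
det M1 - det M2 = -144; K = -144 / (33)^2 = -16/121


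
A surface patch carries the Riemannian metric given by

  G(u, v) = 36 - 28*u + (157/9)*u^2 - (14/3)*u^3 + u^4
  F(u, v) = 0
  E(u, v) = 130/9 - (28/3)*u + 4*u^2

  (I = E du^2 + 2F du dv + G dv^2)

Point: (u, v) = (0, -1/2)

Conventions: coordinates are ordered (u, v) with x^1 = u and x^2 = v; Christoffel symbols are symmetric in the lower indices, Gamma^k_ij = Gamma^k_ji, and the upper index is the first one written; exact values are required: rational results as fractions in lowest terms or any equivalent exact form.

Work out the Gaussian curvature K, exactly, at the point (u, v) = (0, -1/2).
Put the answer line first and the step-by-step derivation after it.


Answer: K = -243/16900

E = 130/9, F = 0, G = 36, EG - F^2 = 520 at the point
E_u = -28/3, E_v = 0, F_u = 0, F_v = 0, G_u = -28, G_v = 0
E_vv = 0, F_uv = 0, G_uu = 314/9
K follows from Brioschi's formula, (det M1 - det M2)/(EG - F^2)^2.
M1 = [[-E_vv/2 + F_uv - G_uu/2, E_u/2, F_u - E_v/2], [F_v - G_u/2, E, F], [G_v/2, F, G]] = [[-157/9, -14/3, 0], [14, 130/9, 0], [0, 0, 36]]; det M1 = -60472/9
M2 = [[0, E_v/2, G_u/2], [E_v/2, E, F], [G_u/2, F, G]] = [[0, 0, -14], [0, 130/9, 0], [-14, 0, 36]]; det M2 = -25480/9
det M1 - det M2 = -3888; K = -3888 / (520)^2 = -243/16900


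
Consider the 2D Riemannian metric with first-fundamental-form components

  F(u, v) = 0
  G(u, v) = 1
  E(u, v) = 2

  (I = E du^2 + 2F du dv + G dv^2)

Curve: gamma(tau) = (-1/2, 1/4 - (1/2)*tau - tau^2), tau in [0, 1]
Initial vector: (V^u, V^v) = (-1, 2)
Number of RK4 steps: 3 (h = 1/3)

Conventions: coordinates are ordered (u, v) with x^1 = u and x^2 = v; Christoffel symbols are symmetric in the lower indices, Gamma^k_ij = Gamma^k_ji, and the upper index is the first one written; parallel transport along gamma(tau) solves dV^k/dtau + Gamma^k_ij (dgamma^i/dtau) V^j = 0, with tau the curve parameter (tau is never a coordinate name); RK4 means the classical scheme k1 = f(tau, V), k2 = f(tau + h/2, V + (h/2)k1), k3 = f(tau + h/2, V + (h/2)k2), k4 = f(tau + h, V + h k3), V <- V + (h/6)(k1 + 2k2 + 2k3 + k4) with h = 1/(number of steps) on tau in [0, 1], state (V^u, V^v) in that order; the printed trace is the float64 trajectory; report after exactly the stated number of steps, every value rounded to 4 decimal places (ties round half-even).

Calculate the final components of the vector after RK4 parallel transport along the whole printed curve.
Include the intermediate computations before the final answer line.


gamma'(tau) = (0, -1/2 - 2*tau); f(tau, V)^k = -Gamma^k_ij(gamma(tau)) gamma'^i(tau) V^j; h = 1/3; intermediate values shown to 6 dp
curve data and Christoffel symbols at the stage parameters:
  tau = 0.000000: gamma = (-0.500000, 0.250000), gamma' = (0.000000, -0.500000); Gamma_uuu = 0.000000, Gamma_uuv = 0.000000, Gamma_uvv = 0.000000, Gamma_vuu = 0.000000, Gamma_vuv = 0.000000, Gamma_vvv = 0.000000
  tau = 0.166667: gamma = (-0.500000, 0.138889), gamma' = (0.000000, -0.833333); Gamma_uuu = 0.000000, Gamma_uuv = 0.000000, Gamma_uvv = 0.000000, Gamma_vuu = 0.000000, Gamma_vuv = 0.000000, Gamma_vvv = 0.000000
  tau = 0.333333: gamma = (-0.500000, -0.027778), gamma' = (0.000000, -1.166667); Gamma_uuu = 0.000000, Gamma_uuv = 0.000000, Gamma_uvv = 0.000000, Gamma_vuu = 0.000000, Gamma_vuv = 0.000000, Gamma_vvv = 0.000000
  tau = 0.500000: gamma = (-0.500000, -0.250000), gamma' = (0.000000, -1.500000); Gamma_uuu = 0.000000, Gamma_uuv = 0.000000, Gamma_uvv = 0.000000, Gamma_vuu = 0.000000, Gamma_vuv = 0.000000, Gamma_vvv = 0.000000
  tau = 0.666667: gamma = (-0.500000, -0.527778), gamma' = (0.000000, -1.833333); Gamma_uuu = 0.000000, Gamma_uuv = 0.000000, Gamma_uvv = 0.000000, Gamma_vuu = 0.000000, Gamma_vuv = 0.000000, Gamma_vvv = 0.000000
  tau = 0.833333: gamma = (-0.500000, -0.861111), gamma' = (0.000000, -2.166667); Gamma_uuu = 0.000000, Gamma_uuv = 0.000000, Gamma_uvv = 0.000000, Gamma_vuu = 0.000000, Gamma_vuv = 0.000000, Gamma_vvv = 0.000000
  tau = 1.000000: gamma = (-0.500000, -1.250000), gamma' = (0.000000, -2.500000); Gamma_uuu = 0.000000, Gamma_uuv = 0.000000, Gamma_uvv = 0.000000, Gamma_vuu = 0.000000, Gamma_vuv = 0.000000, Gamma_vvv = 0.000000
step 0: V^u = -1.0000, V^v = 2.0000
step 1: k1 = (0.000000, 0.000000), k2 = (0.000000, 0.000000), k3 = (0.000000, 0.000000), k4 = (0.000000, 0.000000); V <- V + (h/6)(k1 + 2k2 + 2k3 + k4): V^u = -1.0000, V^v = 2.0000
step 2: k1 = (0.000000, 0.000000), k2 = (0.000000, 0.000000), k3 = (0.000000, 0.000000), k4 = (0.000000, 0.000000); V <- V + (h/6)(k1 + 2k2 + 2k3 + k4): V^u = -1.0000, V^v = 2.0000
step 3: k1 = (0.000000, 0.000000), k2 = (0.000000, 0.000000), k3 = (0.000000, 0.000000), k4 = (0.000000, 0.000000); V <- V + (h/6)(k1 + 2k2 + 2k3 + k4): V^u = -1.0000, V^v = 2.0000

Answer: V^u = -1.0000, V^v = 2.0000


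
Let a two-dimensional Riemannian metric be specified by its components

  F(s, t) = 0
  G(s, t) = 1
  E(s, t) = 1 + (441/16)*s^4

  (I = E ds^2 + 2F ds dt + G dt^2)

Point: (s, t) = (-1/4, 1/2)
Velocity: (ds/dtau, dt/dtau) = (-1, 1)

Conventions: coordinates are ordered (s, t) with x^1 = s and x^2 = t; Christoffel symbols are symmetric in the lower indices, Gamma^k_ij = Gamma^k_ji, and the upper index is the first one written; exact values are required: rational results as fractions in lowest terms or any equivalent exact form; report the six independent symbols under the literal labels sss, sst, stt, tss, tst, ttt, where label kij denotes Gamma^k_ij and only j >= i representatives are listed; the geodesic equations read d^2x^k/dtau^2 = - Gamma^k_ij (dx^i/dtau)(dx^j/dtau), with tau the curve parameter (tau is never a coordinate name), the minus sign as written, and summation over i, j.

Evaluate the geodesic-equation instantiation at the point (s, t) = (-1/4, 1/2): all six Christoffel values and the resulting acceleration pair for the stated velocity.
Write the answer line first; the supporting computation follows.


Answer: Gamma_sss = -3528/4537, Gamma_sst = 0, Gamma_stt = 0, Gamma_tss = 0, Gamma_tst = 0, Gamma_ttt = 0; accelerations (d^2s/dtau^2, d^2t/dtau^2) = (3528/4537, 0)

E = 4537/4096, F = 0, G = 1 at the point
E_s = -441/256, E_t = 0, F_s = 0, F_t = 0, G_s = 0, G_t = 0
EG - F^2 = 4537/4096;  g^inv = (4096/4537) * [[1, 0], [0, 4537/4096]]
first-kind symbols [ij,l] = (1/2)(d_i g_jl + d_j g_il - d_l g_ij): [ss,s] = E_s/2 = -441/512, [ss,t] = F_s - E_t/2 = 0, [st,s] = E_t/2 = 0, [st,t] = G_s/2 = 0, [tt,s] = F_t - G_s/2 = 0, [tt,t] = G_t/2 = 0
Gamma^s_ij = (G*[ij,s] - F*[ij,t])/(EG - F^2), Gamma^t_ij = (E*[ij,t] - F*[ij,s])/(EG - F^2)
Gamma_sss = -3528/4537, Gamma_sst = 0, Gamma_stt = 0, Gamma_tss = 0, Gamma_tst = 0, Gamma_ttt = 0
d^2s/dtau^2 = -(Gamma_sss*(-1)^2 + 2*Gamma_sst*(-1)*(1) + Gamma_stt*(1)^2) = 3528/4537
d^2t/dtau^2 = -(Gamma_tss*(-1)^2 + 2*Gamma_tst*(-1)*(1) + Gamma_ttt*(1)^2) = 0


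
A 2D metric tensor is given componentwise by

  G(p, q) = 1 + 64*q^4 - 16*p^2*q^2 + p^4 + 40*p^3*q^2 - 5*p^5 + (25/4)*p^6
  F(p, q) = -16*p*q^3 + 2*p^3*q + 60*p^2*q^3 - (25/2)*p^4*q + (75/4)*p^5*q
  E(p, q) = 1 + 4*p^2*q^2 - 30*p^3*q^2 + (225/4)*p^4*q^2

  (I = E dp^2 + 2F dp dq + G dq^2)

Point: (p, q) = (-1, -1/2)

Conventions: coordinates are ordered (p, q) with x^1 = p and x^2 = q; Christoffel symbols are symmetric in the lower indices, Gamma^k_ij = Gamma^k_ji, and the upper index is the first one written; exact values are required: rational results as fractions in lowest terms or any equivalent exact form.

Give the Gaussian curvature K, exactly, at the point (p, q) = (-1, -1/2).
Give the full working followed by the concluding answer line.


E = 377/16, F = 57/8, G = 13/4, EG - F^2 = 413/16 at the point
E_p = -323/4, E_q = -361/4, F_p = -463/8, F_q = 95/4, G_p = -57/2, G_q = 24
E_qq = 361/2, F_pq = 191/4, G_pp = 463/2
Brioschi: K = (det M1 - det M2) / (EG - F^2)^2 with the standard first/second-derivative matrices M1, M2.
M1 = [[-E_qq/2 + F_pq - G_pp/2, E_p/2, F_p - E_q/2], [F_q - G_p/2, E, F], [G_q/2, F, G]] = [[-633/4, -323/8, -51/4], [38, 377/16, 57/8], [12, 57/8, 13/4]]; det M1 = -153445/64
M2 = [[0, E_q/2, G_p/2], [E_q/2, E, F], [G_p/2, F, G]] = [[0, -361/8, -57/4], [-361/8, 377/16, 57/8], [-57/4, 57/8, 13/4]]; det M2 = -143317/64
det M1 - det M2 = -633/4; K = -633/4 / (413/16)^2 = -40512/170569

Answer: K = -40512/170569
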